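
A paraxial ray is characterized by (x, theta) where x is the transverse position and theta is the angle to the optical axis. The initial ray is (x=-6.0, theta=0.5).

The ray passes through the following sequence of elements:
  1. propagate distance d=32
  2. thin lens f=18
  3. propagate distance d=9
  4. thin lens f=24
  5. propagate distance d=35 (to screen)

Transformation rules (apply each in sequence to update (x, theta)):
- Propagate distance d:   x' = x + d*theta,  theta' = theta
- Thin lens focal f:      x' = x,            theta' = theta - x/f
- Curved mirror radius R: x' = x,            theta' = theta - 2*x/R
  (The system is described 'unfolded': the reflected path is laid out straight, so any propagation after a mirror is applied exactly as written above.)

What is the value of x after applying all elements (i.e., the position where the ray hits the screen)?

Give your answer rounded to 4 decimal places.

Initial: x=-6.0000 theta=0.5000
After 1 (propagate distance d=32): x=10.0000 theta=0.5000
After 2 (thin lens f=18): x=10.0000 theta=-1/18 (≈-0.0556)
After 3 (propagate distance d=9): x=9.5000 theta=-1/18 (≈-0.0556)
After 4 (thin lens f=24): x=9.5000 theta=-65/144 (≈-0.4514)
After 5 (propagate distance d=35 (to screen)): x=-907/144 (≈-6.2986) theta=-65/144 (≈-0.4514)
Rounded to 4 decimal places: x = -6.2986

Answer: -6.2986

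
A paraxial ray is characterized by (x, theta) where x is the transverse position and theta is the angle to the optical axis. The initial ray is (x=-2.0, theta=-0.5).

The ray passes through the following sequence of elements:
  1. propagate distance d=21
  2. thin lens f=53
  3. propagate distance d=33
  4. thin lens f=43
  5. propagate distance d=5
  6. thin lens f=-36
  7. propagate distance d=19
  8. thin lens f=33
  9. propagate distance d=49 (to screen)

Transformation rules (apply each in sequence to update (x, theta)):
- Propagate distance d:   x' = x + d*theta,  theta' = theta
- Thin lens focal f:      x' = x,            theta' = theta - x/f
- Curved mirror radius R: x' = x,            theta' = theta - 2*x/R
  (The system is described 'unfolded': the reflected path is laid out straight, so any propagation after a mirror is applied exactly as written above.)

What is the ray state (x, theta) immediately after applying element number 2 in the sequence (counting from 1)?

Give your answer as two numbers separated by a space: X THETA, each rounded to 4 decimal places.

Answer: -12.5000 -0.2642

Derivation:
Initial: x=-2.0000 theta=-0.5000
After 1 (propagate distance d=21): x=-12.5000 theta=-0.5000
After 2 (thin lens f=53): x=-12.5000 theta=-14/53 (≈-0.2642)
Rounded to 4 decimal places: x = -12.5000, theta = -0.2642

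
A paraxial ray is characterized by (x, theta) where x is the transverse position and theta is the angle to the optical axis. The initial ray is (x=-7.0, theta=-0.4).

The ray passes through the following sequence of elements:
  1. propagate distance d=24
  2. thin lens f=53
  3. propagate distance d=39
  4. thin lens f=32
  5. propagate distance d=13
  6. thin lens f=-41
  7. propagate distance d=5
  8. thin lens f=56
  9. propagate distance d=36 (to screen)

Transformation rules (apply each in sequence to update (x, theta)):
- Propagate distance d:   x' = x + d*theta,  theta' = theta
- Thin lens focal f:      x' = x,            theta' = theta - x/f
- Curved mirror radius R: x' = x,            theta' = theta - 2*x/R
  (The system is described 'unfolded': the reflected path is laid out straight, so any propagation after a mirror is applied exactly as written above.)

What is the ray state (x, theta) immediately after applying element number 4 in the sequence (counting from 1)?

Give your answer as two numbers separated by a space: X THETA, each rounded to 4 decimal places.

Initial: x=-7.0000 theta=-0.4000
After 1 (propagate distance d=24): x=-16.6000 theta=-0.4000
After 2 (thin lens f=53): x=-16.6000 theta=-23/265 (≈-0.0868)
After 3 (propagate distance d=39): x=-5296/265 (≈-19.9849) theta=-23/265 (≈-0.0868)
After 4 (thin lens f=32): x=-5296/265 (≈-19.9849) theta=57/106 (≈0.5377)
Rounded to 4 decimal places: x = -19.9849, theta = 0.5377

Answer: -19.9849 0.5377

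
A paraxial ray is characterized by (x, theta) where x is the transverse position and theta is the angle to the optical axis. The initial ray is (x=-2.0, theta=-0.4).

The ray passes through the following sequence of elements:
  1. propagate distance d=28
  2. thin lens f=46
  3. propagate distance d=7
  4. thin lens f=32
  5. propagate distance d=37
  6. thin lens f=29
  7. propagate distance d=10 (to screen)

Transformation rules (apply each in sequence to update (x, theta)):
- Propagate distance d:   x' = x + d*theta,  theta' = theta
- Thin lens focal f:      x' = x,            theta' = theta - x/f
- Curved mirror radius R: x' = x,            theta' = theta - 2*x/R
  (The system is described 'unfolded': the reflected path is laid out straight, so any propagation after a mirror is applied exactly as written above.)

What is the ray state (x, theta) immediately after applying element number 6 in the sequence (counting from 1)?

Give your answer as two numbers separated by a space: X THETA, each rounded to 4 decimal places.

Initial: x=-2.0000 theta=-0.4000
After 1 (propagate distance d=28): x=-13.2000 theta=-0.4000
After 2 (thin lens f=46): x=-13.2000 theta=-13/115 (≈-0.1130)
After 3 (propagate distance d=7): x=-1609/115 (≈-13.9913) theta=-13/115 (≈-0.1130)
After 4 (thin lens f=32): x=-1609/115 (≈-13.9913) theta=1193/3680 (≈0.3242)
After 5 (propagate distance d=37): x=-7347/3680 (≈-1.9965) theta=1193/3680 (≈0.3242)
After 6 (thin lens f=29): x=-7347/3680 (≈-1.9965) theta=5243/13340 (≈0.3930)
Rounded to 4 decimal places: x = -1.9965, theta = 0.3930

Answer: -1.9965 0.3930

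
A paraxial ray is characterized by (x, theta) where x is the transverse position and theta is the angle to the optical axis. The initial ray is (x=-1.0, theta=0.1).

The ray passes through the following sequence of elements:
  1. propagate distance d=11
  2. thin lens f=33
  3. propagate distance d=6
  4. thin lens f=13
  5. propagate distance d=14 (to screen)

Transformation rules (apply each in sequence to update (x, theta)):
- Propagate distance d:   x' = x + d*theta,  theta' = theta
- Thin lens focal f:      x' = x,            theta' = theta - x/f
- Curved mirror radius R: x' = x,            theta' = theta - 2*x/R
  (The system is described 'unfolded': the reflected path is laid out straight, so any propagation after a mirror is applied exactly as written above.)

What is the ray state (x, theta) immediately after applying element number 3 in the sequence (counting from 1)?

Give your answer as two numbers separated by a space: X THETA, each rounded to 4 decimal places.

Initial: x=-1.0000 theta=0.1000
After 1 (propagate distance d=11): x=0.1000 theta=0.1000
After 2 (thin lens f=33): x=0.1000 theta=16/165 (≈0.0970)
After 3 (propagate distance d=6): x=15/22 (≈0.6818) theta=16/165 (≈0.0970)
Rounded to 4 decimal places: x = 0.6818, theta = 0.0970

Answer: 0.6818 0.0970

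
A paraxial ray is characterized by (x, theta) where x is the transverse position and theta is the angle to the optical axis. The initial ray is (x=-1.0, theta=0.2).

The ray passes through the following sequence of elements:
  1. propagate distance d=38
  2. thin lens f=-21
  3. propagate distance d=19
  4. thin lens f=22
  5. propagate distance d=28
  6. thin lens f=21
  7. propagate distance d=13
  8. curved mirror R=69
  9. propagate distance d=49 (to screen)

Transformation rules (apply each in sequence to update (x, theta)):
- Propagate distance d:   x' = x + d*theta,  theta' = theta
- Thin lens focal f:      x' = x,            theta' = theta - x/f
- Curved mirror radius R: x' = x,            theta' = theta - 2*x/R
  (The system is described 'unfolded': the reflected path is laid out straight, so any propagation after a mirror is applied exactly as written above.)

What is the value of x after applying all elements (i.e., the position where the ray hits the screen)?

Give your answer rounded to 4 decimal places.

Initial: x=-1.0000 theta=0.2000
After 1 (propagate distance d=38): x=6.6000 theta=0.2000
After 2 (thin lens f=-21): x=6.6000 theta=18/35 (≈0.5143)
After 3 (propagate distance d=19): x=573/35 (≈16.3714) theta=18/35 (≈0.5143)
After 4 (thin lens f=22): x=573/35 (≈16.3714) theta=-177/770 (≈-0.2299)
After 5 (propagate distance d=28): x=765/77 (≈9.9351) theta=-177/770 (≈-0.2299)
After 6 (thin lens f=21): x=765/77 (≈9.9351) theta=-3789/5390 (≈-0.7030)
After 7 (propagate distance d=13): x=4293/5390 (≈0.7965) theta=-3789/5390 (≈-0.7030)
After 8 (curved mirror R=69): x=4293/5390 (≈0.7965) theta=-90009/123970 (≈-0.7261)
After 9 (propagate distance d=49 (to screen)): x=-2155851/61985 (≈-34.7802) theta=-90009/123970 (≈-0.7261)
Rounded to 4 decimal places: x = -34.7802

Answer: -34.7802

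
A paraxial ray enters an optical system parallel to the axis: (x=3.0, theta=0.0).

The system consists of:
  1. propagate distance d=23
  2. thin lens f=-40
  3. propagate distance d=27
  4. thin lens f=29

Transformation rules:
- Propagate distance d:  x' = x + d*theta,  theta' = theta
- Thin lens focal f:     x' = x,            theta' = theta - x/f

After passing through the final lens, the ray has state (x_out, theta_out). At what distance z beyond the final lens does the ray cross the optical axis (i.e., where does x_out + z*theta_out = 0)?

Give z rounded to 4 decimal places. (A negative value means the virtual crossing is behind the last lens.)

Answer: 51.1316

Derivation:
Initial: x=3.0000 theta=0.0000
After 1 (propagate distance d=23): x=3.0000 theta=0.0000
After 2 (thin lens f=-40): x=3.0000 theta=0.0750
After 3 (propagate distance d=27): x=5.0250 theta=0.0750
After 4 (thin lens f=29): x=5.0250 theta=-57/580 (≈-0.0983)
z_focus = -x_out/theta_out = -(5.0250)/(-57/580) = 1943/38 ≈ 51.1316
Rounded to 4 decimal places: z = 51.1316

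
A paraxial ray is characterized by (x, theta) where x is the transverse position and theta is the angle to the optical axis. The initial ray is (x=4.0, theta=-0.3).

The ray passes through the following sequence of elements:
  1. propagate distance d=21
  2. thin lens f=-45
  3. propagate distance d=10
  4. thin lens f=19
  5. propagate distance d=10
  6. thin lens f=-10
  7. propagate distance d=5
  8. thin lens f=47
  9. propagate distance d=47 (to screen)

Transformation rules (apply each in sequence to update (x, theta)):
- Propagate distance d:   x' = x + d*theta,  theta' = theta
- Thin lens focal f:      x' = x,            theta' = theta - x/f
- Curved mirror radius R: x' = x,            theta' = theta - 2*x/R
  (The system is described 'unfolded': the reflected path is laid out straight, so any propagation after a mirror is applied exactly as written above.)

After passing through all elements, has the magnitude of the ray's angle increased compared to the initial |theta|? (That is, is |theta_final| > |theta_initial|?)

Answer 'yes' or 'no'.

Initial: x=4.0000 theta=-0.3000
After 1 (propagate distance d=21): x=-2.3000 theta=-0.3000
After 2 (thin lens f=-45): x=-2.3000 theta=-79/225 (≈-0.3511)
After 3 (propagate distance d=10): x=-523/90 (≈-5.8111) theta=-79/225 (≈-0.3511)
After 4 (thin lens f=19): x=-523/90 (≈-5.8111) theta=-43/950 (≈-0.0453)
After 5 (propagate distance d=10): x=-10711/1710 (≈-6.2637) theta=-43/950 (≈-0.0453)
After 6 (thin lens f=-10): x=-10711/1710 (≈-6.2637) theta=-2297/3420 (≈-0.6716)
After 7 (propagate distance d=5): x=-10969/1140 (≈-9.6219) theta=-2297/3420 (≈-0.6716)
After 8 (thin lens f=47): x=-10969/1140 (≈-9.6219) theta=-18763/40185 (≈-0.4669)
After 9 (propagate distance d=47 (to screen)): x=-107959/3420 (≈-31.5670) theta=-18763/40185 (≈-0.4669)
|theta_initial|=0.3000 |theta_final|=18763/40185 (≈0.4669) -> increased

Answer: yes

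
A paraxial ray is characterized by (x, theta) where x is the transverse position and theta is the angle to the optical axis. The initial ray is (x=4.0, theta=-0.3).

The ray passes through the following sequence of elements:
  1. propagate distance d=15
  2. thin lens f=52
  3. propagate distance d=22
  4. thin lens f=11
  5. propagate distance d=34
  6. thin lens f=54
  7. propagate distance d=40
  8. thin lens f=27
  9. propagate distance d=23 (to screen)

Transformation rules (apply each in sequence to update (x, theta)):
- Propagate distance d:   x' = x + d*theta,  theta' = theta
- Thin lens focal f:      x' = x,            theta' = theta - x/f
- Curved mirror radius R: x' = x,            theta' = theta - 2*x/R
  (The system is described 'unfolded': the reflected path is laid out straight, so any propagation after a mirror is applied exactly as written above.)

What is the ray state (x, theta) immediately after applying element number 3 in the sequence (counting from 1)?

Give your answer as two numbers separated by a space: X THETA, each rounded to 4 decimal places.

Answer: -6.8885 -0.2904

Derivation:
Initial: x=4.0000 theta=-0.3000
After 1 (propagate distance d=15): x=-0.5000 theta=-0.3000
After 2 (thin lens f=52): x=-0.5000 theta=-151/520 (≈-0.2904)
After 3 (propagate distance d=22): x=-1791/260 (≈-6.8885) theta=-151/520 (≈-0.2904)
Rounded to 4 decimal places: x = -6.8885, theta = -0.2904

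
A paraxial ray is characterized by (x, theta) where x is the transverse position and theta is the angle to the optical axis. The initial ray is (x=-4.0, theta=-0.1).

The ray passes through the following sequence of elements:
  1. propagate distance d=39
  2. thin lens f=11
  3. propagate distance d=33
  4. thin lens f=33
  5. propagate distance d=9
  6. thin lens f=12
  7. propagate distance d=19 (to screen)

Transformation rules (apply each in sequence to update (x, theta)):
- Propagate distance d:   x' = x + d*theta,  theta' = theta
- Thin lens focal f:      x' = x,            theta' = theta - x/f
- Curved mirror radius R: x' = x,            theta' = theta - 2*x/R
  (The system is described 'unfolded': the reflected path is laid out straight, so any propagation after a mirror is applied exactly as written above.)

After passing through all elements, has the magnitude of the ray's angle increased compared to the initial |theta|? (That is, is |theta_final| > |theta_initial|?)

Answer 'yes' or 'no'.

Answer: yes

Derivation:
Initial: x=-4.0000 theta=-0.1000
After 1 (propagate distance d=39): x=-7.9000 theta=-0.1000
After 2 (thin lens f=11): x=-7.9000 theta=34/55 (≈0.6182)
After 3 (propagate distance d=33): x=12.5000 theta=34/55 (≈0.6182)
After 4 (thin lens f=33): x=12.5000 theta=79/330 (≈0.2394)
After 5 (propagate distance d=9): x=806/55 (≈14.6545) theta=79/330 (≈0.2394)
After 6 (thin lens f=12): x=806/55 (≈14.6545) theta=-54/55 (≈-0.9818)
After 7 (propagate distance d=19 (to screen)): x=-4.0000 theta=-54/55 (≈-0.9818)
|theta_initial|=0.1000 |theta_final|=54/55 (≈0.9818) -> increased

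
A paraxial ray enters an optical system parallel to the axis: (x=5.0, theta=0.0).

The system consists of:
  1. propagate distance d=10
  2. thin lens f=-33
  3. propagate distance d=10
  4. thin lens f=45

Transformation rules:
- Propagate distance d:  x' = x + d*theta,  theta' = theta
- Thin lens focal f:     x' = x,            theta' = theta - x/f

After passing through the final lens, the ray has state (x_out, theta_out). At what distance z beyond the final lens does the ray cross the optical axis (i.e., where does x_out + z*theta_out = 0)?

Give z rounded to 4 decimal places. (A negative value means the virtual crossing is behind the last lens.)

Initial: x=5.0000 theta=0.0000
After 1 (propagate distance d=10): x=5.0000 theta=0.0000
After 2 (thin lens f=-33): x=5.0000 theta=5/33 (≈0.1515)
After 3 (propagate distance d=10): x=215/33 (≈6.5152) theta=5/33 (≈0.1515)
After 4 (thin lens f=45): x=215/33 (≈6.5152) theta=2/297 (≈0.0067)
z_focus = -x_out/theta_out = -(215/33)/(2/297) = -967.5000
Rounded to 4 decimal places: z = -967.5000

Answer: -967.5000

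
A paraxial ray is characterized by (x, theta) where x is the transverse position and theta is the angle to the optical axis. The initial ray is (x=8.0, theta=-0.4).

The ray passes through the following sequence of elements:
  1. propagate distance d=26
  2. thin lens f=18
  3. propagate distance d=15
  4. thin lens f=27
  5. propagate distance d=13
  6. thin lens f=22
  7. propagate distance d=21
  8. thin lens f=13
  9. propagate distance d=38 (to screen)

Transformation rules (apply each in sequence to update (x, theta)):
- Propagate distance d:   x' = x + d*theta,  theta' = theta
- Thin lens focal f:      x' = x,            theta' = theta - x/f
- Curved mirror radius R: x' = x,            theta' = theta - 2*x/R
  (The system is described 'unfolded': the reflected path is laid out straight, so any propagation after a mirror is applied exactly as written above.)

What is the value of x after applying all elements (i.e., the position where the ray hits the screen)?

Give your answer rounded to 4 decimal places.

Answer: 12.3836

Derivation:
Initial: x=8.0000 theta=-0.4000
After 1 (propagate distance d=26): x=-2.4000 theta=-0.4000
After 2 (thin lens f=18): x=-2.4000 theta=-4/15 (≈-0.2667)
After 3 (propagate distance d=15): x=-6.4000 theta=-4/15 (≈-0.2667)
After 4 (thin lens f=27): x=-6.4000 theta=-4/135 (≈-0.0296)
After 5 (propagate distance d=13): x=-916/135 (≈-6.7852) theta=-4/135 (≈-0.0296)
After 6 (thin lens f=22): x=-916/135 (≈-6.7852) theta=46/165 (≈0.2788)
After 7 (propagate distance d=21): x=-1382/1485 (≈-0.9306) theta=46/165 (≈0.2788)
After 8 (thin lens f=13): x=-1382/1485 (≈-0.9306) theta=6764/19305 (≈0.3504)
After 9 (propagate distance d=38 (to screen)): x=239066/19305 (≈12.3836) theta=6764/19305 (≈0.3504)
Rounded to 4 decimal places: x = 12.3836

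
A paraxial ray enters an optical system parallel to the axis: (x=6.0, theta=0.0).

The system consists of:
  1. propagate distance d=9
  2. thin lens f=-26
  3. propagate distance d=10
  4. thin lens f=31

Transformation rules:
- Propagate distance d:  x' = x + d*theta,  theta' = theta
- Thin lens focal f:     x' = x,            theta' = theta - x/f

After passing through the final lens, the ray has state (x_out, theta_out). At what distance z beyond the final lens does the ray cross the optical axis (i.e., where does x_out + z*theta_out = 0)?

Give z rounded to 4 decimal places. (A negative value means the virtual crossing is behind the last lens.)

Answer: 223.2000

Derivation:
Initial: x=6.0000 theta=0.0000
After 1 (propagate distance d=9): x=6.0000 theta=0.0000
After 2 (thin lens f=-26): x=6.0000 theta=3/13 (≈0.2308)
After 3 (propagate distance d=10): x=108/13 (≈8.3077) theta=3/13 (≈0.2308)
After 4 (thin lens f=31): x=108/13 (≈8.3077) theta=-15/403 (≈-0.0372)
z_focus = -x_out/theta_out = -(108/13)/(-15/403) = 223.2000
Rounded to 4 decimal places: z = 223.2000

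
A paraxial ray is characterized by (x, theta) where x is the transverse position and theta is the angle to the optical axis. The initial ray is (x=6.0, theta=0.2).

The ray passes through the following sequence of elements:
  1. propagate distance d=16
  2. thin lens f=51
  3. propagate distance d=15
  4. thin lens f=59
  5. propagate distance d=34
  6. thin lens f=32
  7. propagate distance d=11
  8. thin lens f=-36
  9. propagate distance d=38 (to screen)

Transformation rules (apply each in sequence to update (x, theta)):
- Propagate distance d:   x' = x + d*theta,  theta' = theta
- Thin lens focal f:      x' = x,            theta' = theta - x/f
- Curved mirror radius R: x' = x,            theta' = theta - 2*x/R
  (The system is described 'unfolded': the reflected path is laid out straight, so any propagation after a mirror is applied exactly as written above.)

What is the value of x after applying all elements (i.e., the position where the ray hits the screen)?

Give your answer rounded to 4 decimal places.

Initial: x=6.0000 theta=0.2000
After 1 (propagate distance d=16): x=9.2000 theta=0.2000
After 2 (thin lens f=51): x=9.2000 theta=1/51 (≈0.0196)
After 3 (propagate distance d=15): x=807/85 (≈9.4941) theta=1/51 (≈0.0196)
After 4 (thin lens f=59): x=807/85 (≈9.4941) theta=-2126/15045 (≈-0.1413)
After 5 (propagate distance d=34): x=14111/3009 (≈4.6896) theta=-2126/15045 (≈-0.1413)
After 6 (thin lens f=32): x=14111/3009 (≈4.6896) theta=-138587/481440 (≈-0.2879)
After 7 (propagate distance d=11): x=733303/481440 (≈1.5231) theta=-138587/481440 (≈-0.2879)
After 8 (thin lens f=-36): x=733303/481440 (≈1.5231) theta=-4255829/17331840 (≈-0.2455)
After 9 (propagate distance d=38 (to screen)): x=-67661297/8665920 (≈-7.8077) theta=-4255829/17331840 (≈-0.2455)
Rounded to 4 decimal places: x = -7.8077

Answer: -7.8077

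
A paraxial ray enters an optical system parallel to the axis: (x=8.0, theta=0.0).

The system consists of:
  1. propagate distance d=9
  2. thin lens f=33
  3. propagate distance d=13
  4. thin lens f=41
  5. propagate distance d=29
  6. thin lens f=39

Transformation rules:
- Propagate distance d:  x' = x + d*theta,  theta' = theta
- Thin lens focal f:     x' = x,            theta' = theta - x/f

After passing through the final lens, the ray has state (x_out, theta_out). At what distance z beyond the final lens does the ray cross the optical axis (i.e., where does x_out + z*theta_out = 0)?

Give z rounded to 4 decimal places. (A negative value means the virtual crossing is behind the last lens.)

Initial: x=8.0000 theta=0.0000
After 1 (propagate distance d=9): x=8.0000 theta=0.0000
After 2 (thin lens f=33): x=8.0000 theta=-8/33 (≈-0.2424)
After 3 (propagate distance d=13): x=160/33 (≈4.8485) theta=-8/33 (≈-0.2424)
After 4 (thin lens f=41): x=160/33 (≈4.8485) theta=-488/1353 (≈-0.3607)
After 5 (propagate distance d=29): x=-7592/1353 (≈-5.6112) theta=-488/1353 (≈-0.3607)
After 6 (thin lens f=39): x=-7592/1353 (≈-5.6112) theta=-80/369 (≈-0.2168)
z_focus = -x_out/theta_out = -(-7592/1353)/(-80/369) = -2847/110 ≈ -25.8818
Rounded to 4 decimal places: z = -25.8818

Answer: -25.8818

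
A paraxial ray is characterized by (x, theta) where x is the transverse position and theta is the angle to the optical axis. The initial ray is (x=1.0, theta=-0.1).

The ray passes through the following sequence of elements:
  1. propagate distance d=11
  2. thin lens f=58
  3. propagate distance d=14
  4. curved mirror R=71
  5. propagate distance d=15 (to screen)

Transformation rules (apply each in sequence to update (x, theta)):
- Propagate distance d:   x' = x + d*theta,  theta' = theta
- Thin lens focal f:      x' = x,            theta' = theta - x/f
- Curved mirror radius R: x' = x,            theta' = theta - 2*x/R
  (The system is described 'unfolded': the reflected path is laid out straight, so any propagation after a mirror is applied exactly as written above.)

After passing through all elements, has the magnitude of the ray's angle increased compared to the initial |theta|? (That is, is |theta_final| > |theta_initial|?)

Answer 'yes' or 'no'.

Initial: x=1.0000 theta=-0.1000
After 1 (propagate distance d=11): x=-0.1000 theta=-0.1000
After 2 (thin lens f=58): x=-0.1000 theta=-57/580 (≈-0.0983)
After 3 (propagate distance d=14): x=-214/145 (≈-1.4759) theta=-57/580 (≈-0.0983)
After 4 (curved mirror R=71): x=-214/145 (≈-1.4759) theta=-467/8236 (≈-0.0567)
After 5 (propagate distance d=15 (to screen)): x=-95801/41180 (≈-2.3264) theta=-467/8236 (≈-0.0567)
|theta_initial|=0.1000 |theta_final|=467/8236 (≈0.0567) -> not increased

Answer: no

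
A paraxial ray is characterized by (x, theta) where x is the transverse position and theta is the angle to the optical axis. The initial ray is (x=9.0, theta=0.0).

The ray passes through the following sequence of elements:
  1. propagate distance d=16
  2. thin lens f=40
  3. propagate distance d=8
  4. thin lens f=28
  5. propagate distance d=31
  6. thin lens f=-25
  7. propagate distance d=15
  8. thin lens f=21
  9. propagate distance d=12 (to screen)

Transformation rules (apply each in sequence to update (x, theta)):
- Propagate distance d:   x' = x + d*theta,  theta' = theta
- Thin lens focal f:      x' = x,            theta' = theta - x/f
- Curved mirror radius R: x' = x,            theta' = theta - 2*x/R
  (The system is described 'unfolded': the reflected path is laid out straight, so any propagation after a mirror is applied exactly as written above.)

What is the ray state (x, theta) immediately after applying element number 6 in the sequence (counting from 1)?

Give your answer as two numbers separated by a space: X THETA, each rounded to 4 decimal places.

Initial: x=9.0000 theta=0.0000
After 1 (propagate distance d=16): x=9.0000 theta=0.0000
After 2 (thin lens f=40): x=9.0000 theta=-0.2250
After 3 (propagate distance d=8): x=7.2000 theta=-0.2250
After 4 (thin lens f=28): x=7.2000 theta=-27/56 (≈-0.4821)
After 5 (propagate distance d=31): x=-2169/280 (≈-7.7464) theta=-27/56 (≈-0.4821)
After 6 (thin lens f=-25): x=-2169/280 (≈-7.7464) theta=-0.7920
Rounded to 4 decimal places: x = -7.7464, theta = -0.7920

Answer: -7.7464 -0.7920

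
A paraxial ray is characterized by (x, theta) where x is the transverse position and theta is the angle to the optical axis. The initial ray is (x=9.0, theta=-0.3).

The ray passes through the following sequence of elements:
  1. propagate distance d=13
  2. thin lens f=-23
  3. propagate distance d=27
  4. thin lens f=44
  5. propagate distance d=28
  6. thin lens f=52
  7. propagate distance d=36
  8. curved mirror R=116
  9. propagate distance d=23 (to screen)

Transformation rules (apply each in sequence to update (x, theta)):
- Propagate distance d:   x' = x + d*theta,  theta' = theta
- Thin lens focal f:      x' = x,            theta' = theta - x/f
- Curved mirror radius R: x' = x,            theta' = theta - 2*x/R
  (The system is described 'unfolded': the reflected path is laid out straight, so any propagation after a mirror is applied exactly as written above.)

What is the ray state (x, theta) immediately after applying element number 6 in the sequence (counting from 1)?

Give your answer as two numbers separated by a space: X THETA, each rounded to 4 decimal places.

Initial: x=9.0000 theta=-0.3000
After 1 (propagate distance d=13): x=5.1000 theta=-0.3000
After 2 (thin lens f=-23): x=5.1000 theta=-9/115 (≈-0.0783)
After 3 (propagate distance d=27): x=687/230 (≈2.9870) theta=-9/115 (≈-0.0783)
After 4 (thin lens f=44): x=687/230 (≈2.9870) theta=-1479/10120 (≈-0.1461)
After 5 (propagate distance d=28): x=-1398/1265 (≈-1.1051) theta=-1479/10120 (≈-0.1461)
After 6 (thin lens f=52): x=-1398/1265 (≈-1.1051) theta=-16431/131560 (≈-0.1249)
Rounded to 4 decimal places: x = -1.1051, theta = -0.1249

Answer: -1.1051 -0.1249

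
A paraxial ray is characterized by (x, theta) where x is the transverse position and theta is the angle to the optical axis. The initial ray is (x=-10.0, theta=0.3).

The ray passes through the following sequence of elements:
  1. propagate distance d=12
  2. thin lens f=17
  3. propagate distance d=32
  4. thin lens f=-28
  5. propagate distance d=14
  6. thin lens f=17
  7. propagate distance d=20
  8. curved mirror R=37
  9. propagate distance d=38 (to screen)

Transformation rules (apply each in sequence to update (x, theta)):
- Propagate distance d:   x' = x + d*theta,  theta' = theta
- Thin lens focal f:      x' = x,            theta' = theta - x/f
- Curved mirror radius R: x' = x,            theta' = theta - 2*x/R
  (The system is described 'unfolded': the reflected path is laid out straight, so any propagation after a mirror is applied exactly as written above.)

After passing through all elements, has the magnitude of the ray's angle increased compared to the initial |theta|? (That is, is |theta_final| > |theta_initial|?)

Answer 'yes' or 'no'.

Initial: x=-10.0000 theta=0.3000
After 1 (propagate distance d=12): x=-6.4000 theta=0.3000
After 2 (thin lens f=17): x=-6.4000 theta=23/34 (≈0.6765)
After 3 (propagate distance d=32): x=1296/85 (≈15.2471) theta=23/34 (≈0.6765)
After 4 (thin lens f=-28): x=1296/85 (≈15.2471) theta=1453/1190 (≈1.2210)
After 5 (propagate distance d=14): x=2749/85 (≈32.3412) theta=1453/1190 (≈1.2210)
After 6 (thin lens f=17): x=2749/85 (≈32.3412) theta=-2757/4046 (≈-0.6814)
After 7 (propagate distance d=20): x=189281/10115 (≈18.7129) theta=-2757/4046 (≈-0.6814)
After 8 (curved mirror R=37): x=189281/10115 (≈18.7129) theta=-1267169/748510 (≈-1.6929)
After 9 (propagate distance d=38 (to screen)): x=-17072814/374255 (≈-45.6181) theta=-1267169/748510 (≈-1.6929)
|theta_initial|=0.3000 |theta_final|=1267169/748510 (≈1.6929) -> increased

Answer: yes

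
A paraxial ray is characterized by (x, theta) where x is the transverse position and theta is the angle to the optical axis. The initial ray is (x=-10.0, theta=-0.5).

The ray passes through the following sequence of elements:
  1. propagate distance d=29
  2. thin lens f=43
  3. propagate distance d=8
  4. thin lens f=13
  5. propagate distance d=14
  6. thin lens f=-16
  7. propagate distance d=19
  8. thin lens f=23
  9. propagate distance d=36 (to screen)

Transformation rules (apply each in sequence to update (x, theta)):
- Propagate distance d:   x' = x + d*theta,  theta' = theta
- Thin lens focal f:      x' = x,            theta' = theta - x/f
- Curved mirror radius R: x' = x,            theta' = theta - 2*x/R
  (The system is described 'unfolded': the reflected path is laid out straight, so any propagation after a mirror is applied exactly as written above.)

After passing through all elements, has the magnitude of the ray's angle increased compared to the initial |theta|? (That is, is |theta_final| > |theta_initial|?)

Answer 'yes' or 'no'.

Initial: x=-10.0000 theta=-0.5000
After 1 (propagate distance d=29): x=-24.5000 theta=-0.5000
After 2 (thin lens f=43): x=-24.5000 theta=3/43 (≈0.0698)
After 3 (propagate distance d=8): x=-2059/86 (≈-23.9419) theta=3/43 (≈0.0698)
After 4 (thin lens f=13): x=-2059/86 (≈-23.9419) theta=2137/1118 (≈1.9114)
After 5 (propagate distance d=14): x=3151/1118 (≈2.8184) theta=2137/1118 (≈1.9114)
After 6 (thin lens f=-16): x=3151/1118 (≈2.8184) theta=37343/17888 (≈2.0876)
After 7 (propagate distance d=19): x=759933/17888 (≈42.4828) theta=37343/17888 (≈2.0876)
After 8 (thin lens f=23): x=759933/17888 (≈42.4828) theta=1903/7912 (≈0.2405)
After 9 (propagate distance d=36 (to screen)): x=21040875/411424 (≈51.1416) theta=1903/7912 (≈0.2405)
|theta_initial|=0.5000 |theta_final|=1903/7912 (≈0.2405) -> not increased

Answer: no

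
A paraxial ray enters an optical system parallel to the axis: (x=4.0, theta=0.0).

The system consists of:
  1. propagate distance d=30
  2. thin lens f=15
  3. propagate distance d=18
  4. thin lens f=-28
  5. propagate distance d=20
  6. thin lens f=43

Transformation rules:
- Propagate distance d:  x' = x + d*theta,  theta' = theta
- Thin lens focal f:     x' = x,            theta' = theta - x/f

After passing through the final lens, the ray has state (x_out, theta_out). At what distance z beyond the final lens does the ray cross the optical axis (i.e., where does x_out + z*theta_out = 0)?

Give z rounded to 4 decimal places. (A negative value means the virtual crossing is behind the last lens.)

Initial: x=4.0000 theta=0.0000
After 1 (propagate distance d=30): x=4.0000 theta=0.0000
After 2 (thin lens f=15): x=4.0000 theta=-4/15 (≈-0.2667)
After 3 (propagate distance d=18): x=-0.8000 theta=-4/15 (≈-0.2667)
After 4 (thin lens f=-28): x=-0.8000 theta=-31/105 (≈-0.2952)
After 5 (propagate distance d=20): x=-704/105 (≈-6.7048) theta=-31/105 (≈-0.2952)
After 6 (thin lens f=43): x=-704/105 (≈-6.7048) theta=-629/4515 (≈-0.1393)
z_focus = -x_out/theta_out = -(-704/105)/(-629/4515) = -30272/629 ≈ -48.1272
Rounded to 4 decimal places: z = -48.1272

Answer: -48.1272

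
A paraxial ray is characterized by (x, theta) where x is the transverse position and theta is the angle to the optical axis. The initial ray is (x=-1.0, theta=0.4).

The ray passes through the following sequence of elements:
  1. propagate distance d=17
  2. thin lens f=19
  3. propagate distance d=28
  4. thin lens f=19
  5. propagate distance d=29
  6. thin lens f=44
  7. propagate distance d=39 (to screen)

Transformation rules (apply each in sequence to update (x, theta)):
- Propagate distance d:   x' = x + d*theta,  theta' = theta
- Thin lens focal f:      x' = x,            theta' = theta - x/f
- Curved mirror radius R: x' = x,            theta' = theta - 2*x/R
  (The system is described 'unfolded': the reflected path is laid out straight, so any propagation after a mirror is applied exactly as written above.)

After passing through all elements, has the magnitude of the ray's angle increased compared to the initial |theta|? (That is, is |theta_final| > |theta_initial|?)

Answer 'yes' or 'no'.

Answer: no

Derivation:
Initial: x=-1.0000 theta=0.4000
After 1 (propagate distance d=17): x=5.8000 theta=0.4000
After 2 (thin lens f=19): x=5.8000 theta=9/95 (≈0.0947)
After 3 (propagate distance d=28): x=803/95 (≈8.4526) theta=9/95 (≈0.0947)
After 4 (thin lens f=19): x=803/95 (≈8.4526) theta=-632/1805 (≈-0.3501)
After 5 (propagate distance d=29): x=-3071/1805 (≈-1.7014) theta=-632/1805 (≈-0.3501)
After 6 (thin lens f=44): x=-3071/1805 (≈-1.7014) theta=-24737/79420 (≈-0.3115)
After 7 (propagate distance d=39 (to screen)): x=-1099867/79420 (≈-13.8487) theta=-24737/79420 (≈-0.3115)
|theta_initial|=0.4000 |theta_final|=24737/79420 (≈0.3115) -> not increased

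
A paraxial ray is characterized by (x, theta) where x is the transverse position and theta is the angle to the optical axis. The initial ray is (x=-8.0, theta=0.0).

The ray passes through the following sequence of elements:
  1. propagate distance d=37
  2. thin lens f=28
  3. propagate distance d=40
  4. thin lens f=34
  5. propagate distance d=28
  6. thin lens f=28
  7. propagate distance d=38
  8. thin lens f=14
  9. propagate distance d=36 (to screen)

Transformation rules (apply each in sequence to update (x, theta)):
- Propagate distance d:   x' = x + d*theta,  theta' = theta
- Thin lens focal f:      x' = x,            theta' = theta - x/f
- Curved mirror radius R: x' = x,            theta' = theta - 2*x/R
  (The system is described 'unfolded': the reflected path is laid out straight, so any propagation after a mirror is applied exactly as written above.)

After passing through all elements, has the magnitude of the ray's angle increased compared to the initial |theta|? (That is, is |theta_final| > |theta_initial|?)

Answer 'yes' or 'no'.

Initial: x=-8.0000 theta=0.0000
After 1 (propagate distance d=37): x=-8.0000 theta=0.0000
After 2 (thin lens f=28): x=-8.0000 theta=2/7 (≈0.2857)
After 3 (propagate distance d=40): x=24/7 (≈3.4286) theta=2/7 (≈0.2857)
After 4 (thin lens f=34): x=24/7 (≈3.4286) theta=22/119 (≈0.1849)
After 5 (propagate distance d=28): x=1024/119 (≈8.6050) theta=22/119 (≈0.1849)
After 6 (thin lens f=28): x=1024/119 (≈8.6050) theta=-6/49 (≈-0.1224)
After 7 (propagate distance d=38): x=3292/833 (≈3.9520) theta=-6/49 (≈-0.1224)
After 8 (thin lens f=14): x=3292/833 (≈3.9520) theta=-2360/5831 (≈-0.4047)
After 9 (propagate distance d=36 (to screen)): x=-61916/5831 (≈-10.6184) theta=-2360/5831 (≈-0.4047)
|theta_initial|=0.0000 |theta_final|=2360/5831 (≈0.4047) -> increased

Answer: yes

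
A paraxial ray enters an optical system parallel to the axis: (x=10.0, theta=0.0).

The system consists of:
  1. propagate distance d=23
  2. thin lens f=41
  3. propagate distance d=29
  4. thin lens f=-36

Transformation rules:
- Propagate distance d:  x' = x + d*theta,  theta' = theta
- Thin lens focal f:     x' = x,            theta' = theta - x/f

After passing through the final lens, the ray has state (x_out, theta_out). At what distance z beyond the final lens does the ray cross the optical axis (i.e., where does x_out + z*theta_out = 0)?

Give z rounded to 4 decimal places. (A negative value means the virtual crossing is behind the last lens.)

Answer: 18.0000

Derivation:
Initial: x=10.0000 theta=0.0000
After 1 (propagate distance d=23): x=10.0000 theta=0.0000
After 2 (thin lens f=41): x=10.0000 theta=-10/41 (≈-0.2439)
After 3 (propagate distance d=29): x=120/41 (≈2.9268) theta=-10/41 (≈-0.2439)
After 4 (thin lens f=-36): x=120/41 (≈2.9268) theta=-20/123 (≈-0.1626)
z_focus = -x_out/theta_out = -(120/41)/(-20/123) = 18.0000
Rounded to 4 decimal places: z = 18.0000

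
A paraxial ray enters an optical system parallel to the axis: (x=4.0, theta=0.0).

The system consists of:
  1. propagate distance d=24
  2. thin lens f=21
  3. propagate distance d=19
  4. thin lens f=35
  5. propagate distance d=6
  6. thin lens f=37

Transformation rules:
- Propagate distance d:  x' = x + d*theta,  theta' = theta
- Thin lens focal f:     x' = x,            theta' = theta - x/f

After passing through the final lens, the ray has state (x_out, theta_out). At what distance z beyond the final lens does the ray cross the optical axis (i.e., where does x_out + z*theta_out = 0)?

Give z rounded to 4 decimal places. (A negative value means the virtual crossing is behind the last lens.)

Initial: x=4.0000 theta=0.0000
After 1 (propagate distance d=24): x=4.0000 theta=0.0000
After 2 (thin lens f=21): x=4.0000 theta=-4/21 (≈-0.1905)
After 3 (propagate distance d=19): x=8/21 (≈0.3810) theta=-4/21 (≈-0.1905)
After 4 (thin lens f=35): x=8/21 (≈0.3810) theta=-148/735 (≈-0.2014)
After 5 (propagate distance d=6): x=-608/735 (≈-0.8272) theta=-148/735 (≈-0.2014)
After 6 (thin lens f=37): x=-608/735 (≈-0.8272) theta=-4868/27195 (≈-0.1790)
z_focus = -x_out/theta_out = -(-608/735)/(-4868/27195) = -5624/1217 ≈ -4.6212
Rounded to 4 decimal places: z = -4.6212

Answer: -4.6212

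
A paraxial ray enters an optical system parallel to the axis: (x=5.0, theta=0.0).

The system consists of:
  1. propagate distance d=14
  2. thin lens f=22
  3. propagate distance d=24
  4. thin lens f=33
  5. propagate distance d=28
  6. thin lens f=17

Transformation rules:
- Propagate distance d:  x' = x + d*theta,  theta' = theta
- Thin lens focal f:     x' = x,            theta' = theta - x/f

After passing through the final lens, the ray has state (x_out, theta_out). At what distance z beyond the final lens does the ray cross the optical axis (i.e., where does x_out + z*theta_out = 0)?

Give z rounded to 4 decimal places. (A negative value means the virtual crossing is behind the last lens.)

Answer: 39.0123

Derivation:
Initial: x=5.0000 theta=0.0000
After 1 (propagate distance d=14): x=5.0000 theta=0.0000
After 2 (thin lens f=22): x=5.0000 theta=-5/22 (≈-0.2273)
After 3 (propagate distance d=24): x=-5/11 (≈-0.4545) theta=-5/22 (≈-0.2273)
After 4 (thin lens f=33): x=-5/11 (≈-0.4545) theta=-155/726 (≈-0.2135)
After 5 (propagate distance d=28): x=-2335/363 (≈-6.4325) theta=-155/726 (≈-0.2135)
After 6 (thin lens f=17): x=-2335/363 (≈-6.4325) theta=185/1122 (≈0.1649)
z_focus = -x_out/theta_out = -(-2335/363)/(185/1122) = 15878/407 ≈ 39.0123
Rounded to 4 decimal places: z = 39.0123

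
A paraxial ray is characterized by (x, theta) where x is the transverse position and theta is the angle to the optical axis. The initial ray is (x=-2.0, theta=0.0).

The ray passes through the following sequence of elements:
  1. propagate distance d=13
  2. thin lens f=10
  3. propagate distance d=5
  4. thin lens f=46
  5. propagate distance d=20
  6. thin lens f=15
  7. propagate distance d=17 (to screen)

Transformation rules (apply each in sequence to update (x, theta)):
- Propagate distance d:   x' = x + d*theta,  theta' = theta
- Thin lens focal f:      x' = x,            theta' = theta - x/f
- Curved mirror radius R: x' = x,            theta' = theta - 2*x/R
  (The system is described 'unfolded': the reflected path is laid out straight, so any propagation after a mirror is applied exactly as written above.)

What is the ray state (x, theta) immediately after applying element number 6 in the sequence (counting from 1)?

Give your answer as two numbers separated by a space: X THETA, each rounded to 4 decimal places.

Initial: x=-2.0000 theta=0.0000
After 1 (propagate distance d=13): x=-2.0000 theta=0.0000
After 2 (thin lens f=10): x=-2.0000 theta=0.2000
After 3 (propagate distance d=5): x=-1.0000 theta=0.2000
After 4 (thin lens f=46): x=-1.0000 theta=51/230 (≈0.2217)
After 5 (propagate distance d=20): x=79/23 (≈3.4348) theta=51/230 (≈0.2217)
After 6 (thin lens f=15): x=79/23 (≈3.4348) theta=-1/138 (≈-0.0072)
Rounded to 4 decimal places: x = 3.4348, theta = -0.0072

Answer: 3.4348 -0.0072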